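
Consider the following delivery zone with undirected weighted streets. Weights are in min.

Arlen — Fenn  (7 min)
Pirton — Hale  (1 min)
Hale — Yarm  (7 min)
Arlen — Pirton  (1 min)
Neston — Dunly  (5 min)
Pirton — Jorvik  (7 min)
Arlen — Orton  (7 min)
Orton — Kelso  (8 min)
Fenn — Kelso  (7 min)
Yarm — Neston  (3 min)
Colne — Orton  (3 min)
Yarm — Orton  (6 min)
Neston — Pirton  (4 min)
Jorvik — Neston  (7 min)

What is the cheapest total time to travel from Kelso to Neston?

17 min

Enumerating some paths:
Kelso → Orton → Yarm → Hale → Pirton → Neston: 8+6+7+1+4 = 26
Kelso → Orton → Arlen → Pirton → Neston: 8+7+1+4 = 20
Kelso → Orton → Yarm → Neston: 8+6+3 = 17
Kelso → Fenn → Arlen → Pirton → Neston: 7+7+1+4 = 19
Cheapest is Kelso → Orton → Yarm → Neston at 17 min.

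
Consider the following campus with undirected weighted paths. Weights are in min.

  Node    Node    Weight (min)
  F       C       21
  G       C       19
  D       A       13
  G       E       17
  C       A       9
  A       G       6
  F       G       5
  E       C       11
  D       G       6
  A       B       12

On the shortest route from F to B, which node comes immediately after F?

G

Candidate routes:
F → G → A → B: 5+6+12 = 23
F → G → D → A → B: 5+6+13+12 = 36
The minimum is 23 min via F → G → A → B.
So from F the first move is to G.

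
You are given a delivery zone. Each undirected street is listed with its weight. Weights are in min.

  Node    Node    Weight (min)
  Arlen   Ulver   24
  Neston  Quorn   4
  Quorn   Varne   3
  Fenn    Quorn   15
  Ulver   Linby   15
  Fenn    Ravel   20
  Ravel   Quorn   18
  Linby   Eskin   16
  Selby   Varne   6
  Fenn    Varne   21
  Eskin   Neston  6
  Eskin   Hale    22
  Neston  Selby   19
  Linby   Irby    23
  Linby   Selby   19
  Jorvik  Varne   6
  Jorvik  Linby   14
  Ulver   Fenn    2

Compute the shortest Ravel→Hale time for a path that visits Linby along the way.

Shortest Ravel→Linby: Ravel–Fenn–Ulver–Linby = 37
Best Linby to Hale: Linby–Eskin–Hale costing 38
Total via Linby: 37 + 38 = 75 min.

75 min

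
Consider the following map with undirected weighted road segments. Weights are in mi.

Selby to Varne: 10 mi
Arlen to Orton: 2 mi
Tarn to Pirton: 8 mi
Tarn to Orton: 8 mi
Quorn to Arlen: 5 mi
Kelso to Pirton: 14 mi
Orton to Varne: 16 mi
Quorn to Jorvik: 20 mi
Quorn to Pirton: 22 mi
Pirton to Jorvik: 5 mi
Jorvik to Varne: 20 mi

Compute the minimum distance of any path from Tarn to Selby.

Compare a few routes:
Tarn–Pirton–Jorvik–Varne–Selby: 8+5+20+10 = 43
Tarn–Orton–Varne–Selby: 8+16+10 = 34
Cheapest is Tarn–Orton–Varne–Selby at 34 mi.

34 mi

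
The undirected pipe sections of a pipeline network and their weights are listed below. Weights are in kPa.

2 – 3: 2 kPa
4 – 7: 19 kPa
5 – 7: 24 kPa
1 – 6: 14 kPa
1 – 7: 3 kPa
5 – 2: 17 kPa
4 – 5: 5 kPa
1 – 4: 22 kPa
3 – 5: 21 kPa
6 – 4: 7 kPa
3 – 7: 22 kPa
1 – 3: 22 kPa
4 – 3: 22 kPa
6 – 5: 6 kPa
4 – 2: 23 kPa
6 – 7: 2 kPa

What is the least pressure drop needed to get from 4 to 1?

Settle nodes by increasing distance from 4:
4: 0
5: 5  (via 4)
6: 7  (via 4)
7: 9  (via 6)
1: 12  (via 7)
Shortest route: 4–6–7–1 = 12 kPa.

12 kPa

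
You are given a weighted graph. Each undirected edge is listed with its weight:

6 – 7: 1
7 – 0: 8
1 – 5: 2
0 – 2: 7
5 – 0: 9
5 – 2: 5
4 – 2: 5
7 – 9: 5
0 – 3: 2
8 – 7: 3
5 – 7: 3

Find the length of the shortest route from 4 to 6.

14

Enumerating some paths:
4 → 2 → 5 → 0 → 7 → 6: 5+5+9+8+1 = 28
4 → 2 → 0 → 7 → 6: 5+7+8+1 = 21
4 → 2 → 5 → 7 → 6: 5+5+3+1 = 14
4 → 2 → 0 → 5 → 7 → 6: 5+7+9+3+1 = 25
The minimum is 14 via 4 → 2 → 5 → 7 → 6.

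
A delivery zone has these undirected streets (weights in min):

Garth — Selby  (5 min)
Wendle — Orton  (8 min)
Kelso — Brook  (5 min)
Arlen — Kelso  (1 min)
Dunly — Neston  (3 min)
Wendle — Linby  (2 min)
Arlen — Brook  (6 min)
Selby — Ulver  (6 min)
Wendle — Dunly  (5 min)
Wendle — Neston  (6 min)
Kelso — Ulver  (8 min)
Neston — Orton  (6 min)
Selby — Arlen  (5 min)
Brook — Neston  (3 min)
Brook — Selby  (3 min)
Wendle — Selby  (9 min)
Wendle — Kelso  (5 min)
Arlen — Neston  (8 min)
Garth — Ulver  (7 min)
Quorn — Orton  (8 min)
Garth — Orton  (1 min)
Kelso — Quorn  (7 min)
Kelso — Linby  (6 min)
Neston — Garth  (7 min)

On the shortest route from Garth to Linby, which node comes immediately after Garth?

Enumerating some paths:
Garth - Orton - Wendle - Linby: 1+8+2 = 11
Garth - Neston - Wendle - Linby: 7+6+2 = 15
Garth - Orton - Neston - Wendle - Linby: 1+6+6+2 = 15
Cheapest is Garth - Orton - Wendle - Linby at 11 min.
So from Garth the first move is to Orton.

Orton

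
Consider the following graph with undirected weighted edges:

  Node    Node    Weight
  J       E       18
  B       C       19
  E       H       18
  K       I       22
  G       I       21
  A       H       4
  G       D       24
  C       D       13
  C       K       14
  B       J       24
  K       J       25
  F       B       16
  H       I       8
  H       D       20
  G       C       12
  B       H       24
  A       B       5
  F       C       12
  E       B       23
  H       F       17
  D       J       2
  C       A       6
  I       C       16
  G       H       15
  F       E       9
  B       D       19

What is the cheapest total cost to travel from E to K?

Settle nodes by increasing distance from E:
E: 0
F: 9  (via E)
H: 18  (via E)
J: 18  (via E)
D: 20  (via J)
C: 21  (via F)
A: 22  (via H)
B: 23  (via E)
I: 26  (via H)
G: 33  (via H)
K: 35  (via C)
Shortest route: E → F → C → K = 35.

35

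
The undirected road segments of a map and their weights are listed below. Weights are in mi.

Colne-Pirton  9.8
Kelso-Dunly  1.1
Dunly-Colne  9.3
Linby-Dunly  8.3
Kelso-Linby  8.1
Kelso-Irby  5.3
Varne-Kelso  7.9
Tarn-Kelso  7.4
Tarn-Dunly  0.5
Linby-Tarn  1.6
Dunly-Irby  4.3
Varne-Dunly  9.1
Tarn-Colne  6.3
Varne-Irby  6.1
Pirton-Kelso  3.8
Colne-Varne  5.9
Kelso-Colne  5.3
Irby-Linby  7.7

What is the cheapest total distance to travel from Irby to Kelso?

5.3 mi

Settle nodes by increasing distance from Irby:
Irby: 0
Dunly: 4.3  (via Irby)
Tarn: 4.8  (via Dunly)
Kelso: 5.3  (via Irby)
Shortest route: Irby → Kelso = 5.3 mi.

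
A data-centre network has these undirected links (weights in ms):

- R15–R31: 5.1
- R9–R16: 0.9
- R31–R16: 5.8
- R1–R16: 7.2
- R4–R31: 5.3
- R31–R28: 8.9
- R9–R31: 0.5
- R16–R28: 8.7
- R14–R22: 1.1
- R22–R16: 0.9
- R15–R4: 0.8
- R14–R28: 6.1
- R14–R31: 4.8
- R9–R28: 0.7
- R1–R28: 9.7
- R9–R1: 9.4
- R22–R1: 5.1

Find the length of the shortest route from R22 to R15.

Enumerating some paths:
R22–R16–R9–R31–R15: 0.9+0.9+0.5+5.1 = 7.4
R22–R16–R9–R31–R4–R15: 0.9+0.9+0.5+5.3+0.8 = 8.4
Cheapest is R22–R16–R9–R31–R15 at 7.4 ms.

7.4 ms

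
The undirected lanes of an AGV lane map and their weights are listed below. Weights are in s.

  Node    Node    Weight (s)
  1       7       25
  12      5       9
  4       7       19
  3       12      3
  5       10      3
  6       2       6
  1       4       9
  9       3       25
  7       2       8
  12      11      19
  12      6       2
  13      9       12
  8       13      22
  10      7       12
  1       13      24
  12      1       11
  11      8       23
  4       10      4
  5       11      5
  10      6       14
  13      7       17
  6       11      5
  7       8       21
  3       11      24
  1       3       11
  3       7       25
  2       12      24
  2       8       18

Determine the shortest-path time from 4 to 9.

44 s

Candidate routes:
4–10–7–13–9: 4+12+17+12 = 45
4–10–5–12–3–9: 4+3+9+3+25 = 44
Cheapest is 4–10–5–12–3–9 at 44 s.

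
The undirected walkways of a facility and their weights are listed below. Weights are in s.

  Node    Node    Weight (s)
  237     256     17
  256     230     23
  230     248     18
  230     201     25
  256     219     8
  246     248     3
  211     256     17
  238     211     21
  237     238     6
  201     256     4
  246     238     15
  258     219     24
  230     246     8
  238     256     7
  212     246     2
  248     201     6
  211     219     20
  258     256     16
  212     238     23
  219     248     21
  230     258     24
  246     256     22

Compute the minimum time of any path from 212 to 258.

31 s

Running Dijkstra from 212:
212: 0
246: 2  (via 212)
248: 5  (via 246)
230: 10  (via 246)
201: 11  (via 248)
256: 15  (via 201)
238: 17  (via 246)
237: 23  (via 238)
219: 23  (via 256)
258: 31  (via 256)
Shortest route: 212 → 246 → 248 → 201 → 256 → 258 = 31 s.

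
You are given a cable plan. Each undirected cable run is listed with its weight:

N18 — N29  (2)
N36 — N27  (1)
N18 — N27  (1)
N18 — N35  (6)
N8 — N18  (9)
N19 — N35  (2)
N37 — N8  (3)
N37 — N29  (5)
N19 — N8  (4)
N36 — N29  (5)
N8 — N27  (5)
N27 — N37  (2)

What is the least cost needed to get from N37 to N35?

9

Compare a few routes:
N37 → N27 → N18 → N35: 2+1+6 = 9
N37 → N27 → N8 → N19 → N35: 2+5+4+2 = 13
N37 → N8 → N27 → N18 → N35: 3+5+1+6 = 15
N37 → N29 → N18 → N35: 5+2+6 = 13
Cheapest is N37 → N27 → N18 → N35 at 9.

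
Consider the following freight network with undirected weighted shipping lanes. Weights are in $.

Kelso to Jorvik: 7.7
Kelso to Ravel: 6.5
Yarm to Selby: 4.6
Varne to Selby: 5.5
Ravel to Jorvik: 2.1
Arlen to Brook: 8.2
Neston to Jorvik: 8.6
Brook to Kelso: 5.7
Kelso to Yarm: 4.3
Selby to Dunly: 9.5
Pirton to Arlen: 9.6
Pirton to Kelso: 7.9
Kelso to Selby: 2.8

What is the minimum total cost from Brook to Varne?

Compare a few routes:
Brook → Kelso → Selby → Varne: 5.7+2.8+5.5 = 14
Brook → Kelso → Yarm → Selby → Varne: 5.7+4.3+4.6+5.5 = 20.1
Brook → Arlen → Pirton → Kelso → Selby → Varne: 8.2+9.6+7.9+2.8+5.5 = 34
Cheapest is Brook → Kelso → Selby → Varne at $14.

$14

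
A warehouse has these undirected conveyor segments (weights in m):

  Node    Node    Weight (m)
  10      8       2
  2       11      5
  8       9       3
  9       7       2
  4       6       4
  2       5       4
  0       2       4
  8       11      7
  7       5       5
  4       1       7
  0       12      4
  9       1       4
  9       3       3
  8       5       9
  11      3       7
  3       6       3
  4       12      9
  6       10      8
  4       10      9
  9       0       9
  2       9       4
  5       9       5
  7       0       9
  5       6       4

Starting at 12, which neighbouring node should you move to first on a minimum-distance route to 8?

Compare a few routes:
12 - 0 - 9 - 8: 4+9+3 = 16
12 - 0 - 2 - 9 - 8: 4+4+4+3 = 15
Cheapest is 12 - 0 - 2 - 9 - 8 at 15 m.
So from 12 the first move is to 0.

0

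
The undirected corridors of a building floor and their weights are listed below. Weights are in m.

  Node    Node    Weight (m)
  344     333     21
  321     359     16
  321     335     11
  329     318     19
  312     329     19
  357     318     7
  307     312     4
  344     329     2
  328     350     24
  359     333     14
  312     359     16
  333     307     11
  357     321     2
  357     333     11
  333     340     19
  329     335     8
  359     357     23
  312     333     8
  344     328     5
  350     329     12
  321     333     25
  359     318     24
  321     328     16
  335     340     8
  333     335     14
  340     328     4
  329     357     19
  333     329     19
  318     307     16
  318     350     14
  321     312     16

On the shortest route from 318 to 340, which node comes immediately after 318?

Candidate routes:
318 → 357 → 321 → 335 → 340: 7+2+11+8 = 28
318 → 329 → 335 → 340: 19+8+8 = 35
318 → 357 → 321 → 328 → 340: 7+2+16+4 = 29
318 → 329 → 344 → 328 → 340: 19+2+5+4 = 30
The minimum is 28 m via 318 → 357 → 321 → 335 → 340.
So from 318 the first move is to 357.

357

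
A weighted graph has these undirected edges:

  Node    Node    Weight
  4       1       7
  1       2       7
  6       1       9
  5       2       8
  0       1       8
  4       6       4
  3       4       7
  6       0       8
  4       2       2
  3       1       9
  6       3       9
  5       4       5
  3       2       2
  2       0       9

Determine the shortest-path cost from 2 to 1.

Settle nodes by increasing distance from 2:
2: 0
3: 2  (via 2)
4: 2  (via 2)
6: 6  (via 4)
1: 7  (via 2)
Shortest route: 2–1 = 7.

7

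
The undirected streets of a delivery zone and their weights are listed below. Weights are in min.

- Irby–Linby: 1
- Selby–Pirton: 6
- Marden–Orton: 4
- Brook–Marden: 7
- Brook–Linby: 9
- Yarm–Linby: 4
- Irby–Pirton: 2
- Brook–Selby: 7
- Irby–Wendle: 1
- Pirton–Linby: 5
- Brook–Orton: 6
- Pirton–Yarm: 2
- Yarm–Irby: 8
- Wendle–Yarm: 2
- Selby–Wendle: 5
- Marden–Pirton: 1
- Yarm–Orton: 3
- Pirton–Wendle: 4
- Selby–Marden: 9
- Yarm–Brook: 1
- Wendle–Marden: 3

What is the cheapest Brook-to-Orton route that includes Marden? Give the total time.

8 min

Shortest Brook→Marden: Brook–Yarm–Pirton–Marden = 4
Best Marden to Orton: Marden–Orton costing 4
Total via Marden: 4 + 4 = 8 min.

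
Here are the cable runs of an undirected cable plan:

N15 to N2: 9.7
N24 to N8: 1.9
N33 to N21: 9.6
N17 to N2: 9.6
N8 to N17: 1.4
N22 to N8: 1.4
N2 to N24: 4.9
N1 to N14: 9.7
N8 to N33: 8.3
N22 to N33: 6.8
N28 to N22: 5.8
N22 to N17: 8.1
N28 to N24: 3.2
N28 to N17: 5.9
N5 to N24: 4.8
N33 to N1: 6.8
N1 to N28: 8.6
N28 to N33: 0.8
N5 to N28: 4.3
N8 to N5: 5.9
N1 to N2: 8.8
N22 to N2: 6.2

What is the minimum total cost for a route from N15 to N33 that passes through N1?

Best N15 to N1: N15–N2–N1 costing 18.5
Shortest N1→N33: N1–N33 = 6.8
Total via N1: 18.5 + 6.8 = 25.3.

25.3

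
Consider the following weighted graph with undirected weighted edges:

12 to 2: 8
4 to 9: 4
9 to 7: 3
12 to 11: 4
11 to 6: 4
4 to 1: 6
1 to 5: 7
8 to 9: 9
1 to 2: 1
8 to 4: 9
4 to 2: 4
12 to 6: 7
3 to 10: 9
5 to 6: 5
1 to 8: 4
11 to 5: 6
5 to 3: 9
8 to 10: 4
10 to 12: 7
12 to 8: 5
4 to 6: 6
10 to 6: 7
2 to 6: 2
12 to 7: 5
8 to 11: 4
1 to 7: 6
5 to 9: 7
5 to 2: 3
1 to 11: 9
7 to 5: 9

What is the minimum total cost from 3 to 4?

16

Candidate routes:
3–5–2–4: 9+3+4 = 16
3–5–2–1–4: 9+3+1+6 = 19
3–5–2–6–4: 9+3+2+6 = 20
Cheapest is 3–5–2–4 at 16.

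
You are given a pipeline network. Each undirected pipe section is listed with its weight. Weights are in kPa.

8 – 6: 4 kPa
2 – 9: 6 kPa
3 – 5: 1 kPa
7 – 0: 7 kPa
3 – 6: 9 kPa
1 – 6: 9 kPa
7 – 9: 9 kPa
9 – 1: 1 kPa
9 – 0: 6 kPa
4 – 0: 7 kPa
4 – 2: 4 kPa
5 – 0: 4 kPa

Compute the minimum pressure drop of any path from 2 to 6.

Running Dijkstra from 2:
2: 0
4: 4  (via 2)
9: 6  (via 2)
1: 7  (via 9)
0: 11  (via 4)
5: 15  (via 0)
7: 15  (via 9)
3: 16  (via 5)
6: 16  (via 1)
Shortest route: 2–9–1–6 = 16 kPa.

16 kPa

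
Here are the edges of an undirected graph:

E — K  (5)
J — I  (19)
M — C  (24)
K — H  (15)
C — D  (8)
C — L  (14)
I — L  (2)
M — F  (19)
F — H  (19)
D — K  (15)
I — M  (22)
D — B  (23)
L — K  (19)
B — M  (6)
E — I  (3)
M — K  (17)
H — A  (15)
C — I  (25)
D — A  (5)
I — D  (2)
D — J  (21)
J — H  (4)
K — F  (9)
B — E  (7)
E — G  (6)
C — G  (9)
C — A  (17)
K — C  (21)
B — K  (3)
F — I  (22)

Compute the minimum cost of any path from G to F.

20

Compare a few routes:
G - E - K - F: 6+5+9 = 20
G - E - B - K - F: 6+7+3+9 = 25
Cheapest is G - E - K - F at 20.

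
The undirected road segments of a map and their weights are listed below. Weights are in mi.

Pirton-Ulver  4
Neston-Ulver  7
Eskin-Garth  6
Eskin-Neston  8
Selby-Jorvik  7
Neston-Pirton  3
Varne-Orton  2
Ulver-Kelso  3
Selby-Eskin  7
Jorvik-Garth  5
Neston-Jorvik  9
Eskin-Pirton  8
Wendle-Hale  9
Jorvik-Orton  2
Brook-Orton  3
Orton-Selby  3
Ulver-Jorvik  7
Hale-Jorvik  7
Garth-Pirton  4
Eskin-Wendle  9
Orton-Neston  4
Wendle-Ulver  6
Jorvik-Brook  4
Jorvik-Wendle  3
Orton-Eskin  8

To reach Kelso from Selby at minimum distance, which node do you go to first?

Compare a few routes:
Selby → Orton → Jorvik → Ulver → Kelso: 3+2+7+3 = 15
Selby → Orton → Jorvik → Wendle → Ulver → Kelso: 3+2+3+6+3 = 17
Selby → Orton → Neston → Pirton → Ulver → Kelso: 3+4+3+4+3 = 17
Selby → Jorvik → Ulver → Kelso: 7+7+3 = 17
Cheapest is Selby → Orton → Jorvik → Ulver → Kelso at 15 mi.
So from Selby the first move is to Orton.

Orton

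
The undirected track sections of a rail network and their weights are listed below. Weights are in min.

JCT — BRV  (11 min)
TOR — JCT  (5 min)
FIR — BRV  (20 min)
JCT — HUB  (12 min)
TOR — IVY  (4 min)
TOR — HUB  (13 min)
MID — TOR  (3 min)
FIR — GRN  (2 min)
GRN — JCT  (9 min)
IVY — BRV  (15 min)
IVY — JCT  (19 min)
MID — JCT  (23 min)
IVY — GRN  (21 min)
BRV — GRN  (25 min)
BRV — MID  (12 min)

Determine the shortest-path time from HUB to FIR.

23 min

Shortest distances from HUB:
HUB: 0
JCT: 12  (via HUB)
TOR: 13  (via HUB)
MID: 16  (via TOR)
IVY: 17  (via TOR)
GRN: 21  (via JCT)
BRV: 23  (via JCT)
FIR: 23  (via GRN)
Shortest route: HUB–JCT–GRN–FIR = 23 min.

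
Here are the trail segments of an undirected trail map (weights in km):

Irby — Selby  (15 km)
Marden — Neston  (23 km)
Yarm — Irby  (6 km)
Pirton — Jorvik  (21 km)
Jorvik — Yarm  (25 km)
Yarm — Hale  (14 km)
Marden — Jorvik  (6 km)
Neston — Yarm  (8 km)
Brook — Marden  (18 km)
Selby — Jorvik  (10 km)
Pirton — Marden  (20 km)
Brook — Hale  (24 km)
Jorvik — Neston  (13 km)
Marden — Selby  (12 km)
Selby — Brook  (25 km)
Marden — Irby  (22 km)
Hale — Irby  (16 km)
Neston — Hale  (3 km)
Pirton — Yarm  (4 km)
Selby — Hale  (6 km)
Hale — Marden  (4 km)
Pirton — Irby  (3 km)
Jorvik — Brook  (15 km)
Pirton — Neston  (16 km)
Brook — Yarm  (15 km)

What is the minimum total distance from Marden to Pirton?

Settle nodes by increasing distance from Marden:
Marden: 0
Hale: 4  (via Marden)
Jorvik: 6  (via Marden)
Neston: 7  (via Hale)
Selby: 10  (via Hale)
Yarm: 15  (via Neston)
Brook: 18  (via Marden)
Pirton: 19  (via Yarm)
Shortest route: Marden → Hale → Neston → Yarm → Pirton = 19 km.

19 km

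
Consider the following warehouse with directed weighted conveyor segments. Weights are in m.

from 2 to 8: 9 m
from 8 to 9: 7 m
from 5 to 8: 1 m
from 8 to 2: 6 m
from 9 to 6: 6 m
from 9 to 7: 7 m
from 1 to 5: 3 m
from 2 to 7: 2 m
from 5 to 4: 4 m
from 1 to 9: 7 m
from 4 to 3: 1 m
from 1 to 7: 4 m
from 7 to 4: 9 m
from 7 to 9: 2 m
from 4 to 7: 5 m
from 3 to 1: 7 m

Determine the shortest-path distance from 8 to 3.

18 m

Enumerating some paths:
8 - 9 - 7 - 4 - 3: 7+7+9+1 = 24
8 - 2 - 7 - 4 - 3: 6+2+9+1 = 18
Cheapest is 8 - 2 - 7 - 4 - 3 at 18 m.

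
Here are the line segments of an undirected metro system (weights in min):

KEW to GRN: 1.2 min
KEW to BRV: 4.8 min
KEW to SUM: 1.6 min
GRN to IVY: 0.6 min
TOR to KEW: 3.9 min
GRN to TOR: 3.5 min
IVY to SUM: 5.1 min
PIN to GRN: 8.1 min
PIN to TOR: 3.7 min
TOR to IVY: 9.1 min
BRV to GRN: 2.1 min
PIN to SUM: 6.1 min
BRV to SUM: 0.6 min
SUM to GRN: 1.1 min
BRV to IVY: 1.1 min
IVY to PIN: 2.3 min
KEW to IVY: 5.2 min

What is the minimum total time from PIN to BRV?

3.4 min

Compare a few routes:
PIN → IVY → GRN → SUM → BRV: 2.3+0.6+1.1+0.6 = 4.6
PIN → IVY → BRV: 2.3+1.1 = 3.4
Cheapest is PIN → IVY → BRV at 3.4 min.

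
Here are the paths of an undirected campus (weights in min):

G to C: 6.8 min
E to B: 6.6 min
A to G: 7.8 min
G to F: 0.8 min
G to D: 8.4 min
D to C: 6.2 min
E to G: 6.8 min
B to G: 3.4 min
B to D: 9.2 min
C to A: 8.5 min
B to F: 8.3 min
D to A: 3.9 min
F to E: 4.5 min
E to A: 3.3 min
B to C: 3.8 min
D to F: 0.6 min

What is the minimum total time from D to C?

Running Dijkstra from D:
D: 0
F: 0.6  (via D)
G: 1.4  (via F)
A: 3.9  (via D)
B: 4.8  (via G)
E: 5.1  (via F)
C: 6.2  (via D)
Shortest route: D–C = 6.2 min.

6.2 min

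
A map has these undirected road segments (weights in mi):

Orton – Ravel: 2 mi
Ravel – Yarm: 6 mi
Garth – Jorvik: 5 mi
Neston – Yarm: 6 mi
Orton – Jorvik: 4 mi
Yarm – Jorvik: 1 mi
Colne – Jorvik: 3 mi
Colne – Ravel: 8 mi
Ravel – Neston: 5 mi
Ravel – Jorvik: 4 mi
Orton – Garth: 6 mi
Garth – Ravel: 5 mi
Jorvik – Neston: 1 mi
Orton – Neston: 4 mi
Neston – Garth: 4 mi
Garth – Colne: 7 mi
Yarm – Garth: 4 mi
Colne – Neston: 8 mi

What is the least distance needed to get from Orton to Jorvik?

Compare a few routes:
Orton–Neston–Jorvik: 4+1 = 5
Orton–Jorvik: 4 = 4
The minimum is 4 mi via Orton–Jorvik.

4 mi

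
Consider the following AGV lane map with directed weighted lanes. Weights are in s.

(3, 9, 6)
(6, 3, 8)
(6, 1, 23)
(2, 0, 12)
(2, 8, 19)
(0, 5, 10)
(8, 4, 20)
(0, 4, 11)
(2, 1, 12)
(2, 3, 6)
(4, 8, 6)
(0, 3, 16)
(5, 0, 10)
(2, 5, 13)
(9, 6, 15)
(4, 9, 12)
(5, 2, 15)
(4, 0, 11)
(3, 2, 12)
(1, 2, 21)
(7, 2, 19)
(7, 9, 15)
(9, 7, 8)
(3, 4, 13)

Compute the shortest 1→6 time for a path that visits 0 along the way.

Shortest 1→0: 1–2–0 = 33
Shortest 0→6: 0–3–9–6 = 37
Total via 0: 33 + 37 = 70 s.

70 s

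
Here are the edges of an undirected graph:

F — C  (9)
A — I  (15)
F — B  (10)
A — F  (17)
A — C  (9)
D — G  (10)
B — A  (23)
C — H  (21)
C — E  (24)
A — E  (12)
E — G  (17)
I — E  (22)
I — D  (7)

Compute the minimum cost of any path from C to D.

31

Settle nodes by increasing distance from C:
C: 0
A: 9  (via C)
F: 9  (via C)
B: 19  (via F)
E: 21  (via A)
H: 21  (via C)
I: 24  (via A)
D: 31  (via I)
Shortest route: C → A → I → D = 31.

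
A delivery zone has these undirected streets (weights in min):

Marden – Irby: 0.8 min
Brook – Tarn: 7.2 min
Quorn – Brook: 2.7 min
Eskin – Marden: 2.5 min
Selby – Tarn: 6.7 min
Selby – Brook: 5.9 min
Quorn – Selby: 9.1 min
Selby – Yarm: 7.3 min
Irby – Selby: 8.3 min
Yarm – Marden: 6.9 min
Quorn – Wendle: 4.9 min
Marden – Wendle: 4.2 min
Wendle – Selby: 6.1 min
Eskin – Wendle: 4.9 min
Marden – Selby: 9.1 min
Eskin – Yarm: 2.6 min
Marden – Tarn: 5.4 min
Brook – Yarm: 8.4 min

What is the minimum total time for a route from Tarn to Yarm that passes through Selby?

Best Tarn to Selby: Tarn–Selby costing 6.7
Shortest Selby→Yarm: Selby–Yarm = 7.3
Total via Selby: 6.7 + 7.3 = 14 min.

14 min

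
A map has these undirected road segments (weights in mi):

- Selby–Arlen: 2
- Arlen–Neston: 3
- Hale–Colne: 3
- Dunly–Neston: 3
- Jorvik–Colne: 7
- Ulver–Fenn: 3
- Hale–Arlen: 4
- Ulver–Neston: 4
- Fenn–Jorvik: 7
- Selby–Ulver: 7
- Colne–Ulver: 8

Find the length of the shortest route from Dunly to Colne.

Enumerating some paths:
Dunly–Neston–Arlen–Hale–Colne: 3+3+4+3 = 13
Dunly–Neston–Ulver–Colne: 3+4+8 = 15
Dunly–Neston–Arlen–Selby–Ulver–Colne: 3+3+2+7+8 = 23
The minimum is 13 mi via Dunly–Neston–Arlen–Hale–Colne.

13 mi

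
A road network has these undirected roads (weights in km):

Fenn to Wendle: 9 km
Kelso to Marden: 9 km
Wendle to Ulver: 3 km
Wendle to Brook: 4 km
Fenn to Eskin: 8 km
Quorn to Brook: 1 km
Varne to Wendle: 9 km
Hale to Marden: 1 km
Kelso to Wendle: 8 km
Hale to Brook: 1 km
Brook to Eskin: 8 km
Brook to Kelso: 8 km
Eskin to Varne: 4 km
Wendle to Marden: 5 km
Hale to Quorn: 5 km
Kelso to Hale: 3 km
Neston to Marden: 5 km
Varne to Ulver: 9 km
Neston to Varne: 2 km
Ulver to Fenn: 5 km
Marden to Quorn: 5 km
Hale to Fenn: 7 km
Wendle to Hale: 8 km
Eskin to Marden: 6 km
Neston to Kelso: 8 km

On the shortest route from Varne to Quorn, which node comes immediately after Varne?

Compare a few routes:
Varne - Neston - Marden - Hale - Brook - Quorn: 2+5+1+1+1 = 10
Varne - Neston - Marden - Quorn: 2+5+5 = 12
Varne - Neston - Marden - Hale - Quorn: 2+5+1+5 = 13
Cheapest is Varne - Neston - Marden - Hale - Brook - Quorn at 10 km.
So from Varne the first move is to Neston.

Neston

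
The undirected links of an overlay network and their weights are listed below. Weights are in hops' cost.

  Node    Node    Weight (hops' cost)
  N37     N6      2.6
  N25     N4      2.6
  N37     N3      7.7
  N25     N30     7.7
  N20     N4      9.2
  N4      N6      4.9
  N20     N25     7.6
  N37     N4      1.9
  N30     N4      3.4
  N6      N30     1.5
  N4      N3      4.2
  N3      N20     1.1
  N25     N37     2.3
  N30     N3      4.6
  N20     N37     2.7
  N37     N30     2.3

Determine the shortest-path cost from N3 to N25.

6.1 hops' cost

Enumerating some paths:
N3 → N20 → N37 → N4 → N25: 1.1+2.7+1.9+2.6 = 8.3
N3 → N4 → N25: 4.2+2.6 = 6.8
N3 → N20 → N37 → N25: 1.1+2.7+2.3 = 6.1
The minimum is 6.1 hops' cost via N3 → N20 → N37 → N25.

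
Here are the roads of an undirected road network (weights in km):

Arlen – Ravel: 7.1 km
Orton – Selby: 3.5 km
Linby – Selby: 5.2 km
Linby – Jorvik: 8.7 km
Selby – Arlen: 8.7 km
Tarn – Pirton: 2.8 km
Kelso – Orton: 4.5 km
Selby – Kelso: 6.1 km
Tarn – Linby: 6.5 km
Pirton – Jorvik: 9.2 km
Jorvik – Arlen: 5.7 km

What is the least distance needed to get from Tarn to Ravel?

24.8 km

Settle nodes by increasing distance from Tarn:
Tarn: 0
Pirton: 2.8  (via Tarn)
Linby: 6.5  (via Tarn)
Selby: 11.7  (via Linby)
Jorvik: 12  (via Pirton)
Orton: 15.2  (via Selby)
Arlen: 17.7  (via Jorvik)
Kelso: 17.8  (via Selby)
Ravel: 24.8  (via Arlen)
Shortest route: Tarn → Pirton → Jorvik → Arlen → Ravel = 24.8 km.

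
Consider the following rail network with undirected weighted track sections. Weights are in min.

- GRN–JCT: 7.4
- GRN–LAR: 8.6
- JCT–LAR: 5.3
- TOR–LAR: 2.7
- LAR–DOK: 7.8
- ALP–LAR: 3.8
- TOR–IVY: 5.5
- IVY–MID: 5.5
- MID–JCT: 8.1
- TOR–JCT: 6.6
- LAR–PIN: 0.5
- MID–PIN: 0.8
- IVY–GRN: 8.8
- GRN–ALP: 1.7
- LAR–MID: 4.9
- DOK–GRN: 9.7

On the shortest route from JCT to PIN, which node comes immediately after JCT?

Enumerating some paths:
JCT - MID - PIN: 8.1+0.8 = 8.9
JCT - TOR - LAR - PIN: 6.6+2.7+0.5 = 9.8
JCT - LAR - PIN: 5.3+0.5 = 5.8
JCT - LAR - MID - PIN: 5.3+4.9+0.8 = 11
The minimum is 5.8 min via JCT - LAR - PIN.
So from JCT the first move is to LAR.

LAR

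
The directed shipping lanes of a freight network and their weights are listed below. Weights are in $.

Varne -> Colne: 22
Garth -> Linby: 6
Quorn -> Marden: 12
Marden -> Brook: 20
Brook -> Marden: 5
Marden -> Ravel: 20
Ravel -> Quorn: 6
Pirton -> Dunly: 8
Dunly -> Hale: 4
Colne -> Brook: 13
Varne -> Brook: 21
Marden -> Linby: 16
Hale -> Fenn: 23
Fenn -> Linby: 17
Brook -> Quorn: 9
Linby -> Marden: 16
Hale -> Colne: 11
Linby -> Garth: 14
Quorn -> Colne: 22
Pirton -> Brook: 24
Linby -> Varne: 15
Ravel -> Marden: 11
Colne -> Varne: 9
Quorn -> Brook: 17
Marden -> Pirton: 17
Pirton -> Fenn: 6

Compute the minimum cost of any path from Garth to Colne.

$43

Running Dijkstra from Garth:
Garth: 0
Linby: 6  (via Garth)
Varne: 21  (via Linby)
Marden: 22  (via Linby)
Pirton: 39  (via Marden)
Brook: 42  (via Varne)
Ravel: 42  (via Marden)
Colne: 43  (via Varne)
Shortest route: Garth → Linby → Varne → Colne = $43.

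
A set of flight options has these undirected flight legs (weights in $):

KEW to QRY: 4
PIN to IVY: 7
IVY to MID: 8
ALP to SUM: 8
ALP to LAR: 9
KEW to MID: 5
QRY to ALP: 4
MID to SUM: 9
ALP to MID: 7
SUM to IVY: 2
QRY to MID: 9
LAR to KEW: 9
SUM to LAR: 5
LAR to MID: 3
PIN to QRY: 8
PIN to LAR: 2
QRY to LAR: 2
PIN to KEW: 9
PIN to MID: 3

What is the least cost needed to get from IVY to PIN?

$7

Shortest distances from IVY:
IVY: 0
SUM: 2  (via IVY)
PIN: 7  (via IVY)
Shortest route: IVY–PIN = $7.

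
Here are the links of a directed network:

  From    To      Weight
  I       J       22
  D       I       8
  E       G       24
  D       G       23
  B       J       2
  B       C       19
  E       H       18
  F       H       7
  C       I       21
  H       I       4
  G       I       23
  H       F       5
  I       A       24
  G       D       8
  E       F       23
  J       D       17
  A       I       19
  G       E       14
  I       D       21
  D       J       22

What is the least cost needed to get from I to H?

Settle nodes by increasing distance from I:
I: 0
D: 21  (via I)
J: 22  (via I)
A: 24  (via I)
G: 44  (via D)
E: 58  (via G)
H: 76  (via E)
Shortest route: I–D–G–E–H = 76.

76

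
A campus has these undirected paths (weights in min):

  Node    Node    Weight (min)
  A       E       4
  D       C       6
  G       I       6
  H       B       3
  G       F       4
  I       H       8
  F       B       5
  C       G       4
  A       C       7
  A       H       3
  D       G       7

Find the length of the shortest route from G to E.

Compare a few routes:
G - F - B - H - A - E: 4+5+3+3+4 = 19
G - D - C - A - E: 7+6+7+4 = 24
G - C - A - E: 4+7+4 = 15
G - I - H - A - E: 6+8+3+4 = 21
The minimum is 15 min via G - C - A - E.

15 min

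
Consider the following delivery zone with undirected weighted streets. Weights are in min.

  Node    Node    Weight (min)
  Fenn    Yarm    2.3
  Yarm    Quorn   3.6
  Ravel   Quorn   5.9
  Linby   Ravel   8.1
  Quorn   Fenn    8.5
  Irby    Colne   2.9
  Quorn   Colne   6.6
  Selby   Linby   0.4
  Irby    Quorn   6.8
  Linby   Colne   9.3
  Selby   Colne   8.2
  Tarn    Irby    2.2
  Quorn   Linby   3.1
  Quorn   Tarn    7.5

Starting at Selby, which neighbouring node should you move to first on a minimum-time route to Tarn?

Linby

Compare a few routes:
Selby - Linby - Quorn - Irby - Tarn: 0.4+3.1+6.8+2.2 = 12.5
Selby - Linby - Quorn - Tarn: 0.4+3.1+7.5 = 11
Cheapest is Selby - Linby - Quorn - Tarn at 11 min.
So from Selby the first move is to Linby.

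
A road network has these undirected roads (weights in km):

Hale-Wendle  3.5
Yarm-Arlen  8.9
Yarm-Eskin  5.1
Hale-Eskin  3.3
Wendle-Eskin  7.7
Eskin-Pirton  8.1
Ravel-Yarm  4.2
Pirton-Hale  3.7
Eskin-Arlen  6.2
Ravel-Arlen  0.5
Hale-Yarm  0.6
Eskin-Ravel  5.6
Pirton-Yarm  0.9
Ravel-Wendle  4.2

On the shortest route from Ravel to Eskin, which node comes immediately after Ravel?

Eskin

Compare a few routes:
Ravel–Eskin: 5.6 = 5.6
Ravel–Arlen–Eskin: 0.5+6.2 = 6.7
Ravel–Yarm–Eskin: 4.2+5.1 = 9.3
Ravel–Yarm–Hale–Eskin: 4.2+0.6+3.3 = 8.1
Cheapest is Ravel–Eskin at 5.6 km.
So from Ravel the first move is to Eskin.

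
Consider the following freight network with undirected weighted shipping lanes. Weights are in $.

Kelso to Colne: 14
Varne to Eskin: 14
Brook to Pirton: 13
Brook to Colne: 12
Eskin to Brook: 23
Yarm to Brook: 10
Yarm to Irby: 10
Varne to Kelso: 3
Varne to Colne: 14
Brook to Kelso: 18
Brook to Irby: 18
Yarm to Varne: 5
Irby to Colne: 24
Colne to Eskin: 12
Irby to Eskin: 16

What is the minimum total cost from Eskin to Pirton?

$36

Running Dijkstra from Eskin:
Eskin: 0
Colne: 12  (via Eskin)
Varne: 14  (via Eskin)
Irby: 16  (via Eskin)
Kelso: 17  (via Varne)
Yarm: 19  (via Varne)
Brook: 23  (via Eskin)
Pirton: 36  (via Brook)
Shortest route: Eskin → Brook → Pirton = $36.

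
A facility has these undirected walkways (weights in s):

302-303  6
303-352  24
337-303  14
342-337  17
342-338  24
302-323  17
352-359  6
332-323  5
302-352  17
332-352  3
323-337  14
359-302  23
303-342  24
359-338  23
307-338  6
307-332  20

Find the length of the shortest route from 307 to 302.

Running Dijkstra from 307:
307: 0
338: 6  (via 307)
332: 20  (via 307)
352: 23  (via 332)
323: 25  (via 332)
359: 29  (via 338)
342: 30  (via 338)
337: 39  (via 323)
302: 40  (via 352)
Shortest route: 307 → 332 → 352 → 302 = 40 s.

40 s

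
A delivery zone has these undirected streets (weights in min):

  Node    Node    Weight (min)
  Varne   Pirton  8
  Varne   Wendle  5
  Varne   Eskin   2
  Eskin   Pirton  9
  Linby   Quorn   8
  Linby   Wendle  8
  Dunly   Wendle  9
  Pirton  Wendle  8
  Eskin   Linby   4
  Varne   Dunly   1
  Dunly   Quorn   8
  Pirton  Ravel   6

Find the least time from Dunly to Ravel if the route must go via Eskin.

Best Dunly to Eskin: Dunly–Varne–Eskin costing 3
Shortest Eskin→Ravel: Eskin–Pirton–Ravel = 15
Total via Eskin: 3 + 15 = 18 min.

18 min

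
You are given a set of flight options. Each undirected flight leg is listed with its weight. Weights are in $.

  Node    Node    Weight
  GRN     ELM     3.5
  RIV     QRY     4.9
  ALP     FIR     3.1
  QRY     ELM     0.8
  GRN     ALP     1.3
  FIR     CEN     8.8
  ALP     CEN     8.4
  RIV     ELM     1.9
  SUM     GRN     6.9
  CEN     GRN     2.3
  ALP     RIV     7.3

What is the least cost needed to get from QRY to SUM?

Settle nodes by increasing distance from QRY:
QRY: 0
ELM: 0.8  (via QRY)
RIV: 2.7  (via ELM)
GRN: 4.3  (via ELM)
ALP: 5.6  (via GRN)
CEN: 6.6  (via GRN)
FIR: 8.7  (via ALP)
SUM: 11.2  (via GRN)
Shortest route: QRY → ELM → GRN → SUM = $11.2.

$11.2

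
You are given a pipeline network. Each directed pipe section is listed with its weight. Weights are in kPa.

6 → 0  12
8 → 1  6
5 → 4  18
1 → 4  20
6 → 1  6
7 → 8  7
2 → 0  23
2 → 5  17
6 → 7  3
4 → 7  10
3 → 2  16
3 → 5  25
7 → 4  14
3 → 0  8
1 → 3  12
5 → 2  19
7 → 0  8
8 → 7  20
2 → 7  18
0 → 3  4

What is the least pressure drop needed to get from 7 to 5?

Settle nodes by increasing distance from 7:
7: 0
8: 7  (via 7)
0: 8  (via 7)
3: 12  (via 0)
1: 13  (via 8)
4: 14  (via 7)
2: 28  (via 3)
5: 37  (via 3)
Shortest route: 7–0–3–5 = 37 kPa.

37 kPa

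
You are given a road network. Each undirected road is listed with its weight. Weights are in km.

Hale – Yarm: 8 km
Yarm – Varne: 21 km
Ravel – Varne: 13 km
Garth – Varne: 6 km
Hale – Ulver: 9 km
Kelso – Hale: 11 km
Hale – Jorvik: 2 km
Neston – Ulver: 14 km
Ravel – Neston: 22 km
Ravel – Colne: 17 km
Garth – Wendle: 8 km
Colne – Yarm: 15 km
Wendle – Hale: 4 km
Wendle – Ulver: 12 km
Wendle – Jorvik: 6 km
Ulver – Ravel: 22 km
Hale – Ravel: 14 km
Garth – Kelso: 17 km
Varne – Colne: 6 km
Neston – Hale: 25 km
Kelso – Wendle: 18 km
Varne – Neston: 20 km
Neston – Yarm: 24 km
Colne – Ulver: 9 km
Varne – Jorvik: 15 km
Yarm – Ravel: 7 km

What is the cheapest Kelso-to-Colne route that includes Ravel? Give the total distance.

42 km

Shortest Kelso→Ravel: Kelso–Hale–Ravel = 25
Shortest Ravel→Colne: Ravel–Colne = 17
Total via Ravel: 25 + 17 = 42 km.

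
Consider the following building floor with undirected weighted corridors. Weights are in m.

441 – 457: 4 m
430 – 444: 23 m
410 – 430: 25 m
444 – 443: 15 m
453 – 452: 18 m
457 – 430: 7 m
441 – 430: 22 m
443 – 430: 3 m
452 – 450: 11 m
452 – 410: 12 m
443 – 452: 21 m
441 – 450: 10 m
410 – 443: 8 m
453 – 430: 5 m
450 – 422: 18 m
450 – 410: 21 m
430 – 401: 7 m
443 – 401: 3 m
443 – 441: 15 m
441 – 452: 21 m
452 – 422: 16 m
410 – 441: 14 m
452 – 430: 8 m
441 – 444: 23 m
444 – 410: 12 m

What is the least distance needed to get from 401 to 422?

30 m

Settle nodes by increasing distance from 401:
401: 0
443: 3  (via 401)
430: 6  (via 443)
453: 11  (via 430)
410: 11  (via 443)
457: 13  (via 430)
452: 14  (via 430)
441: 17  (via 457)
444: 18  (via 443)
450: 25  (via 452)
422: 30  (via 452)
Shortest route: 401–443–430–452–422 = 30 m.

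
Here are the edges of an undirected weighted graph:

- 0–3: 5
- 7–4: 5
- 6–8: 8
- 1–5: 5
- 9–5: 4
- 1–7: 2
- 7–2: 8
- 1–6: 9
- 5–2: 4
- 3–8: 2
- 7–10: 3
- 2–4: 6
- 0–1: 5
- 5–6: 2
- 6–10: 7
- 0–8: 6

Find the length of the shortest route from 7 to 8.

Enumerating some paths:
7–10–6–8: 3+7+8 = 18
7–1–5–6–8: 2+5+2+8 = 17
7–1–0–8: 2+5+6 = 13
7–1–0–3–8: 2+5+5+2 = 14
Cheapest is 7–1–0–8 at 13.

13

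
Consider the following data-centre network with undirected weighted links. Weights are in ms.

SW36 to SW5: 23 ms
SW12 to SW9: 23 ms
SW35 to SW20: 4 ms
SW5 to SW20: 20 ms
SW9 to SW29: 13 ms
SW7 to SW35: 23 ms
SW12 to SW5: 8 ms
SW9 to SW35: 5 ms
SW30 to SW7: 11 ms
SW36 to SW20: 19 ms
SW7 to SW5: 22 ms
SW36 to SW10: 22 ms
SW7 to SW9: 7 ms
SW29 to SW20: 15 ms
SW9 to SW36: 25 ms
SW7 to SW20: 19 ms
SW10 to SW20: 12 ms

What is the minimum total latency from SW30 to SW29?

Compare a few routes:
SW30 → SW7 → SW9 → SW29: 11+7+13 = 31
SW30 → SW7 → SW9 → SW35 → SW20 → SW29: 11+7+5+4+15 = 42
SW30 → SW7 → SW20 → SW29: 11+19+15 = 45
Cheapest is SW30 → SW7 → SW9 → SW29 at 31 ms.

31 ms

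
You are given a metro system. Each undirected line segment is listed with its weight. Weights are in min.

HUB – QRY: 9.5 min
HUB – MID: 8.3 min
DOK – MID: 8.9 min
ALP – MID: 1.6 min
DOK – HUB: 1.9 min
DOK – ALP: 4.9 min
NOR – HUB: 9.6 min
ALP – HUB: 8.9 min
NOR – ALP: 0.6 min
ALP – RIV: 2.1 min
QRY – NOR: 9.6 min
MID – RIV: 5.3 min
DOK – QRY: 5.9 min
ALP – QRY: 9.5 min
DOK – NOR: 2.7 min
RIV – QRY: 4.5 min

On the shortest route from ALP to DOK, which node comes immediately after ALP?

NOR

Candidate routes:
ALP - DOK: 4.9 = 4.9
ALP - NOR - DOK: 0.6+2.7 = 3.3
The minimum is 3.3 min via ALP - NOR - DOK.
So from ALP the first move is to NOR.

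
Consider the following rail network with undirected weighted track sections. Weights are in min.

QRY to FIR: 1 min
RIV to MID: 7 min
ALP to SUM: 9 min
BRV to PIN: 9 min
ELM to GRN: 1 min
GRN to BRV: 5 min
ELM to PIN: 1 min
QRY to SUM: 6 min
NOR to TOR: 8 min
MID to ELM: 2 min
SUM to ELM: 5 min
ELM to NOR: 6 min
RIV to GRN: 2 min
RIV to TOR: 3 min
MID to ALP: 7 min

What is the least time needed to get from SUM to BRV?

Running Dijkstra from SUM:
SUM: 0
ELM: 5  (via SUM)
QRY: 6  (via SUM)
GRN: 6  (via ELM)
PIN: 6  (via ELM)
FIR: 7  (via QRY)
MID: 7  (via ELM)
RIV: 8  (via GRN)
ALP: 9  (via SUM)
NOR: 11  (via ELM)
BRV: 11  (via GRN)
Shortest route: SUM–ELM–GRN–BRV = 11 min.

11 min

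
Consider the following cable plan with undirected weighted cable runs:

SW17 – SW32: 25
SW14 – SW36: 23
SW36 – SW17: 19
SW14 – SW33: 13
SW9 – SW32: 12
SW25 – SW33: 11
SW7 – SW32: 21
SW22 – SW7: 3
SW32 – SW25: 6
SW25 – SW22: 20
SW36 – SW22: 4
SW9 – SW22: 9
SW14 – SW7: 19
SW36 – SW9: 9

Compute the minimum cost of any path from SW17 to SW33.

42

Compare a few routes:
SW17 → SW36 → SW14 → SW33: 19+23+13 = 55
SW17 → SW36 → SW9 → SW32 → SW25 → SW33: 19+9+12+6+11 = 57
SW17 → SW36 → SW22 → SW25 → SW33: 19+4+20+11 = 54
SW17 → SW32 → SW25 → SW33: 25+6+11 = 42
The minimum is 42 via SW17 → SW32 → SW25 → SW33.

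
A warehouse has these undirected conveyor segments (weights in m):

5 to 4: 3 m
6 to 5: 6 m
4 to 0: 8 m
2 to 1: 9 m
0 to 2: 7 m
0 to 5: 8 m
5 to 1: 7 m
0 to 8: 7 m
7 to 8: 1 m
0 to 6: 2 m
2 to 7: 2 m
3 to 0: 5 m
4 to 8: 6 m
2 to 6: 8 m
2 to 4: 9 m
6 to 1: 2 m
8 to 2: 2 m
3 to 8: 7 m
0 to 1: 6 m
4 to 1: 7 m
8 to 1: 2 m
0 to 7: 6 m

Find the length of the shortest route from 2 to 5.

11 m

Running Dijkstra from 2:
2: 0
7: 2  (via 2)
8: 2  (via 2)
1: 4  (via 8)
6: 6  (via 1)
0: 7  (via 2)
4: 8  (via 8)
3: 9  (via 8)
5: 11  (via 1)
Shortest route: 2–8–1–5 = 11 m.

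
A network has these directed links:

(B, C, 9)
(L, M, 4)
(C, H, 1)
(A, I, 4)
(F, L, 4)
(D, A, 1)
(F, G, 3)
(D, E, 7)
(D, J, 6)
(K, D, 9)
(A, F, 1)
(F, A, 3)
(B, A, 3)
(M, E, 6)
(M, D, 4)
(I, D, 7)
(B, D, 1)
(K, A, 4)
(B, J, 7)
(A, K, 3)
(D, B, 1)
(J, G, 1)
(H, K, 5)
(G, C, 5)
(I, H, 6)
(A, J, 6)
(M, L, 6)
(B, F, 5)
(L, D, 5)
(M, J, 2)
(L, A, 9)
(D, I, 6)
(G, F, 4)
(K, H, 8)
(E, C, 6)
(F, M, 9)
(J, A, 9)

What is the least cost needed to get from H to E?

Enumerating some paths:
H–K–A–F–L–M–E: 5+4+1+4+4+6 = 24
H–K–D–E: 5+9+7 = 21
The minimum is 21 via H–K–D–E.

21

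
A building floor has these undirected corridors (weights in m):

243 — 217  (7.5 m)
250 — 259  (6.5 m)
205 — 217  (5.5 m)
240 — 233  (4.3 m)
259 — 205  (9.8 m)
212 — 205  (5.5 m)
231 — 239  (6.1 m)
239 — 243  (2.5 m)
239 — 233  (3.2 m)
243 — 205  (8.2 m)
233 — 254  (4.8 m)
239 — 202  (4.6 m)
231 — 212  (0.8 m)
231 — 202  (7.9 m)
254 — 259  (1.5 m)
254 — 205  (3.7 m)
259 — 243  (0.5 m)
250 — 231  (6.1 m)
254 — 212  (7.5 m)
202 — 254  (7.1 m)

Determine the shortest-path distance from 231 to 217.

Candidate routes:
231 → 239 → 243 → 217: 6.1+2.5+7.5 = 16.1
231 → 212 → 254 → 205 → 217: 0.8+7.5+3.7+5.5 = 17.5
231 → 212 → 254 → 259 → 243 → 217: 0.8+7.5+1.5+0.5+7.5 = 17.8
231 → 212 → 205 → 217: 0.8+5.5+5.5 = 11.8
The minimum is 11.8 m via 231 → 212 → 205 → 217.

11.8 m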